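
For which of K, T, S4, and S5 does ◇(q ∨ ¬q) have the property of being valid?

T-tableau for the negation ¬◇(q ∨ ¬q):
1. ¬◇(q ∨ ¬q), w0
2. ¬(q ∨ ¬q), w0
3. ¬q, w0
4. q, w0
Accessibility: w0Rw0
Branch closes: q and ¬q both at w0.
Every branch closes (one shown): valid in T, hence also in S4, S5 (every theorem of T is a theorem of S4 and S5).
K-tableau for the negation ¬◇(q ∨ ¬q):
1. ¬◇(q ∨ ¬q), w0
Complete open branch: countermodel on a K-frame, so not valid in K.

T, S4, S5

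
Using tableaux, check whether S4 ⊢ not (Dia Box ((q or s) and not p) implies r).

Invalid (countermodel exists)

Tableau for the negation Dia Box ((q or s) and not p) implies r:
1. Dia Box ((q or s) and not p) implies r, 0
2. r, 0
Accessibility: 0R0
The negation has an open branch (countermodel exists).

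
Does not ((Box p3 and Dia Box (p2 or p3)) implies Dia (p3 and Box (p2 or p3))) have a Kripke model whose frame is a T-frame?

Unsatisfiable (every branch closes)

1. not ((Box p3 and Dia Box (p2 or p3)) implies Dia (p3 and Box (p2 or p3))), 0
2. Box p3 and Dia Box (p2 or p3), 0   [neg-implies-rule on 1]
3. not Dia (p3 and Box (p2 or p3)), 0   [neg-implies-rule on 1]
4. Box p3, 0   [and-rule on 2]
5. Dia Box (p2 or p3), 0   [and-rule on 2]
6. not (p3 and Box (p2 or p3)), 0   [neg-Dia-rule on 3 via 0R0]
7. p3, 0   [Box-rule on 4 via 0R0]
8. not Box (p2 or p3), 0   [neg-and-rule on 6 (branches; this branch)]
9. Box (p2 or p3), 1   [Dia-rule on 5: fresh world 1, 0R1]
10. not (p3 and Box (p2 or p3)), 1   [neg-Dia-rule on 3 via 0R1]
11. p3, 1   [Box-rule on 4 via 0R1]
12. p2 or p3, 1   [Box-rule on 9 via 1R1]
13. not Box (p2 or p3), 1   [neg-and-rule on 10 (branches; this branch)]
14. not (p2 or p3), 2   [neg-Box-rule on 8: fresh world 2, 0R2]
15. not p2, 2   [neg-or-rule on 14]
16. not p3, 2   [neg-or-rule on 14]
17. not (p3 and Box (p2 or p3)), 2   [neg-Dia-rule on 3 via 0R2]
18. p3, 2   [Box-rule on 4 via 0R2]
Accessibility: 0R0, 0R1, 0R2, 1R1, 2R2
Branch closes: p3 and not p3 both at 2.
All branches of the tableau close; one closing branch shown above.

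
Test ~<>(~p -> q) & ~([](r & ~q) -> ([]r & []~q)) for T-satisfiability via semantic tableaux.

No, unsatisfiable

1. ~<>(~p -> q) & ~([](r & ~q) -> ([]r & []~q)), w0
2. ~<>(~p -> q), w0
3. ~([](r & ~q) -> ([]r & []~q)), w0
4. [](r & ~q), w0
5. ~([]r & []~q), w0
6. ~(~p -> q), w0
7. ~p, w0
8. ~q, w0
9. r & ~q, w0
10. r, w0
11. ~[]r, w0
12. ~r, w1
13. ~(~p -> q), w1
14. ~p, w1
15. ~q, w1
16. r & ~q, w1
17. r, w1
Accessibility: w0Rw0, w0Rw1, w1Rw1
Branch closes: r and ~r both at w1.
Every branch closes; the branch above is one of them.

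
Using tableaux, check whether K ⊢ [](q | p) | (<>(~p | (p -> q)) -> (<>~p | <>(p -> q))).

Valid in K

Tableau for the negation ~([](q | p) | (<>(~p | (p -> q)) -> (<>~p | <>(p -> q)))):
1. ~([](q | p) | (<>(~p | (p -> q)) -> (<>~p | <>(p -> q)))), 0
2. ~[](q | p), 0
3. ~(<>(~p | (p -> q)) -> (<>~p | <>(p -> q))), 0
4. <>(~p | (p -> q)), 0
5. ~(<>~p | <>(p -> q)), 0
6. ~<>~p, 0
7. ~<>(p -> q), 0
8. ~(q | p), 1
9. ~q, 1
10. ~p, 1
11. p, 1
Accessibility: 0R1
Branch closes: p and ~p both at 1.
All branches of the negation close; one closing branch shown above.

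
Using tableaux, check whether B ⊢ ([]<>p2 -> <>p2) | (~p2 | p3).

Tableau for the negation ~(([]<>p2 -> <>p2) | (~p2 | p3)):
1. ~(([]<>p2 -> <>p2) | (~p2 | p3)), w0
2. ~([]<>p2 -> <>p2), w0
3. ~(~p2 | p3), w0
4. []<>p2, w0
5. ~<>p2, w0
6. p2, w0
7. ~p3, w0
8. <>p2, w0
9. ~p2, w0
Accessibility: w0Rw0
Branch closes: p2 and ~p2 both at w0.
Every branch of the negation's tableau closes; the branch above is one of them.

Yes, valid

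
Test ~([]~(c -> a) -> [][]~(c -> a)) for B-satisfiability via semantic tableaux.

1. ~([]~(c -> a) -> [][]~(c -> a)), u
2. []~(c -> a), u
3. ~[][]~(c -> a), u
4. ~(c -> a), u
5. c, u
6. ~a, u
7. ~[]~(c -> a), v
8. ~(c -> a), v
9. c, v
10. ~a, v
11. c -> a, w
12. a, w
Accessibility: uRu, uRv, vRu, vRv, vRw, wRv, wRw

Satisfiable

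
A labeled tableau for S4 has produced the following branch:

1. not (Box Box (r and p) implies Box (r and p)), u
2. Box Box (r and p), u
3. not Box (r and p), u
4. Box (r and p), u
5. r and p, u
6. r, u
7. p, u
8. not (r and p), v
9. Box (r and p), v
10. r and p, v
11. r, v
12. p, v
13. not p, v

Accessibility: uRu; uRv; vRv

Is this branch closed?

Both p and not p appear at v.

Yes, closed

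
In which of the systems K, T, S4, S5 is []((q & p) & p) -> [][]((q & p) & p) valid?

T-tableau for the negation ~([]((q & p) & p) -> [][]((q & p) & p)):
1. ~([]((q & p) & p) -> [][]((q & p) & p)), u
2. []((q & p) & p), u   [~->-rule on 1]
3. ~[][]((q & p) & p), u   [~->-rule on 1]
4. (q & p) & p, u   [[]-rule on 2 via uRu]
5. q & p, u   [&-rule on 4]
6. p, u   [&-rule on 4]
7. q, u   [&-rule on 5]
8. ~[]((q & p) & p), v   [~[]-rule on 3: fresh world v, uRv]
9. (q & p) & p, v   [[]-rule on 2 via uRv]
10. q & p, v   [&-rule on 9]
11. p, v   [&-rule on 9]
12. q, v   [&-rule on 10]
13. ~((q & p) & p), w   [~[]-rule on 8: fresh world w, vRw]
14. ~p, w   [~&-rule on 13 (branches; this branch)]
Accessibility: uRu, uRv, vRv, vRw, wRw
Complete open branch: countermodel on a T-frame, so not valid in T, nor in K (the same frame is also a K-frame).
S4-tableau for the negation ~([]((q & p) & p) -> [][]((q & p) & p)):
1. ~([]((q & p) & p) -> [][]((q & p) & p)), u
2. []((q & p) & p), u   [~->-rule on 1]
3. ~[][]((q & p) & p), u   [~->-rule on 1]
4. (q & p) & p, u   [[]-rule on 2 via uRu]
5. q & p, u   [&-rule on 4]
6. p, u   [&-rule on 4]
7. q, u   [&-rule on 5]
8. ~[]((q & p) & p), v   [~[]-rule on 3: fresh world v, uRv]
9. (q & p) & p, v   [[]-rule on 2 via uRv]
10. q & p, v   [&-rule on 9]
11. p, v   [&-rule on 9]
12. q, v   [&-rule on 10]
13. ~((q & p) & p), w   [~[]-rule on 8: fresh world w, vRw]
14. (q & p) & p, w   [[]-rule on 2 via uRw]
15. q & p, w   [&-rule on 14]
16. p, w   [&-rule on 14]
17. q, w   [&-rule on 15]
18. ~(q & p), w   [~&-rule on 13 (branches; this branch)]
19. ~p, w   [~&-rule on 18 (branches; this branch)]
Accessibility: uRu, uRv, uRw, vRv, vRw, wRw
Branch closes: p and ~p both at w.
Every branch closes (one shown): valid in S4, hence also in S5 (every theorem of S4 is a theorem of S5).

S4, S5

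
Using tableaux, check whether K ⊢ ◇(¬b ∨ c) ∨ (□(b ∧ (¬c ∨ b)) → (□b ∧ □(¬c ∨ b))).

Yes, valid

Tableau for the negation ¬(◇(¬b ∨ c) ∨ (□(b ∧ (¬c ∨ b)) → (□b ∧ □(¬c ∨ b)))):
1. ¬(◇(¬b ∨ c) ∨ (□(b ∧ (¬c ∨ b)) → (□b ∧ □(¬c ∨ b)))), u
2. ¬◇(¬b ∨ c), u
3. ¬(□(b ∧ (¬c ∨ b)) → (□b ∧ □(¬c ∨ b))), u
4. □(b ∧ (¬c ∨ b)), u
5. ¬(□b ∧ □(¬c ∨ b)), u
6. ¬□(¬c ∨ b), u
7. ¬(¬c ∨ b), v
8. c, v
9. ¬b, v
10. ¬(¬b ∨ c), v
11. b, v
12. ¬c, v
Accessibility: uRv
Branch closes: b and ¬b both at v.
Every branch of the negation's tableau closes; the branch above is one of them.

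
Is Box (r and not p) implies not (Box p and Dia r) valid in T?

Valid in T

Tableau for the negation not (Box (r and not p) implies not (Box p and Dia r)):
1. not (Box (r and not p) implies not (Box p and Dia r)), w0
2. Box (r and not p), w0
3. Box p and Dia r, w0
4. Box p, w0
5. Dia r, w0
6. r and not p, w0
7. r, w0
8. not p, w0
9. p, w0
Accessibility: w0Rw0
Branch closes: p and not p both at w0.
All branches of the negation close; one closing branch shown above.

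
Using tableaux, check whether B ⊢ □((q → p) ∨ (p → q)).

Yes, valid

Tableau for the negation ¬□((q → p) ∨ (p → q)):
1. ¬□((q → p) ∨ (p → q)), w0
2. ¬((q → p) ∨ (p → q)), w1   [¬□-rule on 1: fresh world w1, w0Rw1]
3. ¬(q → p), w1   [¬∨-rule on 2]
4. ¬(p → q), w1   [¬∨-rule on 2]
5. q, w1   [¬→-rule on 3]
6. ¬p, w1   [¬→-rule on 3]
7. p, w1   [¬→-rule on 4]
8. ¬q, w1   [¬→-rule on 4]
Accessibility: w0Rw0, w0Rw1, w1Rw0, w1Rw1
Branch closes: p and ¬p both at w1.
All branches of the negation close; one closing branch shown above.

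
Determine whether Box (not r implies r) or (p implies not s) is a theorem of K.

Not valid

Tableau for the negation not (Box (not r implies r) or (p implies not s)):
1. not (Box (not r implies r) or (p implies not s)), u
2. not Box (not r implies r), u   [neg-or-rule on 1]
3. not (p implies not s), u   [neg-or-rule on 1]
4. p, u   [neg-implies-rule on 3]
5. s, u   [neg-implies-rule on 3]
6. not (not r implies r), v   [neg-Box-rule on 2: fresh world v, uRv]
7. not r, v   [neg-implies-rule on 6]
Accessibility: uRv
The negation has an open branch (countermodel exists).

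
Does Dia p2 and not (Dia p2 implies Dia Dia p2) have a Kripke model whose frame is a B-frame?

1. Dia p2 and not (Dia p2 implies Dia Dia p2), 0
2. Dia p2, 0   [and-rule on 1]
3. not (Dia p2 implies Dia Dia p2), 0   [and-rule on 1]
4. not Dia Dia p2, 0   [neg-implies-rule on 3]
5. not Dia p2, 0   [neg-Dia-rule on 4 via 0R0]
6. not p2, 0   [neg-Dia-rule on 5 via 0R0]
7. p2, 1   [Dia-rule on 2: fresh world 1, 0R1]
8. not Dia p2, 1   [neg-Dia-rule on 4 via 0R1]
9. not p2, 1   [neg-Dia-rule on 5 via 0R1]
Accessibility: 0R0, 0R1, 1R0, 1R1
Branch closes: p2 and not p2 both at 1.
All branches of the tableau close; one closing branch shown above.

Unsatisfiable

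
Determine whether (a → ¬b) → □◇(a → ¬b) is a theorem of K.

Not valid

Tableau for the negation ¬((a → ¬b) → □◇(a → ¬b)):
1. ¬((a → ¬b) → □◇(a → ¬b)), 0
2. a → ¬b, 0   [¬→-rule on 1]
3. ¬□◇(a → ¬b), 0   [¬→-rule on 1]
4. ¬b, 0   [→-rule on 2 (branches; this branch)]
5. ¬◇(a → ¬b), 1   [¬□-rule on 3: fresh world 1, 0R1]
Accessibility: 0R1
The negation has an open branch (countermodel exists).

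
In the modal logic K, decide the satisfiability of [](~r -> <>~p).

1. [](~r -> <>~p), 0

Satisfiable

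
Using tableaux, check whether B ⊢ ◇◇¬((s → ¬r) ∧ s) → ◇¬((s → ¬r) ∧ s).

Tableau for the negation ¬(◇◇¬((s → ¬r) ∧ s) → ◇¬((s → ¬r) ∧ s)):
1. ¬(◇◇¬((s → ¬r) ∧ s) → ◇¬((s → ¬r) ∧ s)), u
2. ◇◇¬((s → ¬r) ∧ s), u
3. ¬◇¬((s → ¬r) ∧ s), u
4. (s → ¬r) ∧ s, u
5. s → ¬r, u
6. s, u
7. ¬r, u
8. ◇¬((s → ¬r) ∧ s), v
9. (s → ¬r) ∧ s, v
10. s → ¬r, v
11. s, v
12. ¬r, v
13. ¬((s → ¬r) ∧ s), w
14. ¬s, w
Accessibility: uRu, uRv, vRu, vRv, vRw, wRv, wRw
The negation has an open branch (countermodel exists).

No, not valid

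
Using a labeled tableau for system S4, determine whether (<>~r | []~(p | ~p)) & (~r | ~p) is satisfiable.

Yes, satisfiable

1. (<>~r | []~(p | ~p)) & (~r | ~p), u
2. <>~r | []~(p | ~p), u
3. ~r | ~p, u
4. <>~r, u
5. ~p, u
6. ~r, v
Accessibility: uRu, uRv, vRv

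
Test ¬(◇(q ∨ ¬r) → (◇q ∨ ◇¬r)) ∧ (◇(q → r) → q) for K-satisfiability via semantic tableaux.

1. ¬(◇(q ∨ ¬r) → (◇q ∨ ◇¬r)) ∧ (◇(q → r) → q), u
2. ¬(◇(q ∨ ¬r) → (◇q ∨ ◇¬r)), u   [∧-rule on 1]
3. ◇(q → r) → q, u   [∧-rule on 1]
4. ◇(q ∨ ¬r), u   [¬→-rule on 2]
5. ¬(◇q ∨ ◇¬r), u   [¬→-rule on 2]
6. ¬◇q, u   [¬∨-rule on 5]
7. ¬◇¬r, u   [¬∨-rule on 5]
8. ¬◇(q → r), u   [→-rule on 3 (branches; this branch)]
9. q ∨ ¬r, v   [◇-rule on 4: fresh world v, uRv]
10. ¬q, v   [¬◇-rule on 6 via uRv]
11. r, v   [¬◇-rule on 7 via uRv]
12. ¬(q → r), v   [¬◇-rule on 8 via uRv]
13. q, v   [¬→-rule on 12]
14. ¬r, v   [¬→-rule on 12]
Accessibility: uRv
Branch closes: q and ¬q both at v.
All branches of the tableau close; one closing branch shown above.

Unsatisfiable (every branch closes)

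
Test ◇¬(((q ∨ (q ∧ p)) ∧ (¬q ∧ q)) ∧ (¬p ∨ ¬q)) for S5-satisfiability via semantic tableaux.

1. ◇¬(((q ∨ (q ∧ p)) ∧ (¬q ∧ q)) ∧ (¬p ∨ ¬q)), 0
2. ¬(((q ∨ (q ∧ p)) ∧ (¬q ∧ q)) ∧ (¬p ∨ ¬q)), 1
3. ¬(¬p ∨ ¬q), 1
4. p, 1
5. q, 1
Accessibility: 0R0, 0R1, 1R0, 1R1

Satisfiable (open branch found)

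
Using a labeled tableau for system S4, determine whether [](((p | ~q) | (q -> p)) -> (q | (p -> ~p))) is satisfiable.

Satisfiable

1. [](((p | ~q) | (q -> p)) -> (q | (p -> ~p))), w0
2. ((p | ~q) | (q -> p)) -> (q | (p -> ~p)), w0   [[]-rule on 1 via w0Rw0]
3. q | (p -> ~p), w0   [->-rule on 2 (branches; this branch)]
4. p -> ~p, w0   [|-rule on 3 (branches; this branch)]
5. ~p, w0   [->-rule on 4 (branches; this branch)]
Accessibility: w0Rw0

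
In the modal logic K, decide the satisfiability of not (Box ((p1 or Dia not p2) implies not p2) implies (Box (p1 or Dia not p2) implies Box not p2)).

1. not (Box ((p1 or Dia not p2) implies not p2) implies (Box (p1 or Dia not p2) implies Box not p2)), w0
2. Box ((p1 or Dia not p2) implies not p2), w0   [neg-implies-rule on 1]
3. not (Box (p1 or Dia not p2) implies Box not p2), w0   [neg-implies-rule on 1]
4. Box (p1 or Dia not p2), w0   [neg-implies-rule on 3]
5. not Box not p2, w0   [neg-implies-rule on 3]
6. p2, w1   [neg-Box-rule on 5: fresh world w1, w0Rw1]
7. (p1 or Dia not p2) implies not p2, w1   [Box-rule on 2 via w0Rw1]
8. p1 or Dia not p2, w1   [Box-rule on 4 via w0Rw1]
9. not (p1 or Dia not p2), w1   [implies-rule on 7 (branches; this branch)]
10. not p1, w1   [neg-or-rule on 9]
11. not Dia not p2, w1   [neg-or-rule on 9]
12. Dia not p2, w1   [or-rule on 8 (branches; this branch)]
13. not p2, w2   [Dia-rule on 12: fresh world w2, w1Rw2]
14. p2, w2   [neg-Dia-rule on 11 via w1Rw2]
Accessibility: w0Rw1, w1Rw2
Branch closes: p2 and not p2 both at w2.
Every branch closes; the branch above is one of them.

Unsatisfiable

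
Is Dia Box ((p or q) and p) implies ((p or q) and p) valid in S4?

Tableau for the negation not (Dia Box ((p or q) and p) implies ((p or q) and p)):
1. not (Dia Box ((p or q) and p) implies ((p or q) and p)), w0
2. Dia Box ((p or q) and p), w0
3. not ((p or q) and p), w0
4. not p, w0
5. Box ((p or q) and p), w1
6. (p or q) and p, w1
7. p or q, w1
8. p, w1
9. q, w1
Accessibility: w0Rw0, w0Rw1, w1Rw1
The negation has an open branch (countermodel exists).

Invalid (countermodel exists)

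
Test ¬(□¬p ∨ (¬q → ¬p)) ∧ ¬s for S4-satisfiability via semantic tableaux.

1. ¬(□¬p ∨ (¬q → ¬p)) ∧ ¬s, 0
2. ¬(□¬p ∨ (¬q → ¬p)), 0
3. ¬s, 0
4. ¬□¬p, 0
5. ¬(¬q → ¬p), 0
6. ¬q, 0
7. p, 0
8. p, 1
Accessibility: 0R0, 0R1, 1R1

Satisfiable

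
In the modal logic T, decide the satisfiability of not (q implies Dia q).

1. not (q implies Dia q), 0
2. q, 0
3. not Dia q, 0
4. not q, 0
Accessibility: 0R0
Branch closes: q and not q both at 0.
All branches of the tableau close; one closing branch shown above.

Unsatisfiable (every branch closes)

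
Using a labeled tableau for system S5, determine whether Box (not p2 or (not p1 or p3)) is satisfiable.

1. Box (not p2 or (not p1 or p3)), 0
2. not p2 or (not p1 or p3), 0
3. not p1 or p3, 0
4. p3, 0
Accessibility: 0R0

Yes, satisfiable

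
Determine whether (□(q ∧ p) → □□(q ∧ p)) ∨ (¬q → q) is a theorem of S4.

Tableau for the negation ¬((□(q ∧ p) → □□(q ∧ p)) ∨ (¬q → q)):
1. ¬((□(q ∧ p) → □□(q ∧ p)) ∨ (¬q → q)), w0
2. ¬(□(q ∧ p) → □□(q ∧ p)), w0
3. ¬(¬q → q), w0
4. □(q ∧ p), w0
5. ¬□□(q ∧ p), w0
6. ¬q, w0
7. q ∧ p, w0
8. q, w0
9. p, w0
Accessibility: w0Rw0
Branch closes: q and ¬q both at w0.
Every branch of the negation's tableau closes; the branch above is one of them.

Valid in S4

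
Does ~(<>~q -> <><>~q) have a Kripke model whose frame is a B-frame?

Unsatisfiable (every branch closes)

1. ~(<>~q -> <><>~q), w0
2. <>~q, w0
3. ~<><>~q, w0
4. ~<>~q, w0
5. q, w0
6. ~q, w1
7. ~<>~q, w1
8. q, w1
Accessibility: w0Rw0, w0Rw1, w1Rw0, w1Rw1
Branch closes: q and ~q both at w1.
All branches of the tableau close; one closing branch shown above.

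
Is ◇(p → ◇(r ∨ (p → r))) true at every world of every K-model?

Invalid (countermodel exists)

Tableau for the negation ¬◇(p → ◇(r ∨ (p → r))):
1. ¬◇(p → ◇(r ∨ (p → r))), 0
The negation has an open branch (countermodel exists).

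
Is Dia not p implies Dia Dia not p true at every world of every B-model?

Yes, valid

Tableau for the negation not (Dia not p implies Dia Dia not p):
1. not (Dia not p implies Dia Dia not p), w0
2. Dia not p, w0   [neg-implies-rule on 1]
3. not Dia Dia not p, w0   [neg-implies-rule on 1]
4. not Dia not p, w0   [neg-Dia-rule on 3 via w0Rw0]
5. p, w0   [neg-Dia-rule on 4 via w0Rw0]
6. not p, w1   [Dia-rule on 2: fresh world w1, w0Rw1]
7. not Dia not p, w1   [neg-Dia-rule on 3 via w0Rw1]
8. p, w1   [neg-Dia-rule on 4 via w0Rw1]
Accessibility: w0Rw0, w0Rw1, w1Rw0, w1Rw1
Branch closes: p and not p both at w1.
Every branch of the negation's tableau closes; the branch above is one of them.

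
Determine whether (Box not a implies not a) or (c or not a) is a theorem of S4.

Yes, valid

Tableau for the negation not ((Box not a implies not a) or (c or not a)):
1. not ((Box not a implies not a) or (c or not a)), w0
2. not (Box not a implies not a), w0
3. not (c or not a), w0
4. Box not a, w0
5. a, w0
6. not c, w0
7. not a, w0
Accessibility: w0Rw0
Branch closes: a and not a both at w0.
Every branch of the negation's tableau closes; the branch above is one of them.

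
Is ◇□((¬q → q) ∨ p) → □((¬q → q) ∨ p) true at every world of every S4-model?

No, not valid

Tableau for the negation ¬(◇□((¬q → q) ∨ p) → □((¬q → q) ∨ p)):
1. ¬(◇□((¬q → q) ∨ p) → □((¬q → q) ∨ p)), 0
2. ◇□((¬q → q) ∨ p), 0   [¬→-rule on 1]
3. ¬□((¬q → q) ∨ p), 0   [¬→-rule on 1]
4. □((¬q → q) ∨ p), 1   [◇-rule on 2: fresh world 1, 0R1]
5. (¬q → q) ∨ p, 1   [□-rule on 4 via 1R1]
6. p, 1   [∨-rule on 5 (branches; this branch)]
7. ¬((¬q → q) ∨ p), 2   [¬□-rule on 3: fresh world 2, 0R2]
8. ¬(¬q → q), 2   [¬∨-rule on 7]
9. ¬p, 2   [¬∨-rule on 7]
10. ¬q, 2   [¬→-rule on 8]
Accessibility: 0R0, 0R1, 0R2, 1R1, 2R2
The negation has an open branch (countermodel exists).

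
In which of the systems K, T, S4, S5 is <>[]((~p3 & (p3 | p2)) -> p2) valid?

T, S4, S5

K-tableau for the negation ~<>[]((~p3 & (p3 | p2)) -> p2):
1. ~<>[]((~p3 & (p3 | p2)) -> p2), u
Complete open branch: countermodel on a K-frame, so not valid in K.
T-tableau for the negation ~<>[]((~p3 & (p3 | p2)) -> p2):
1. ~<>[]((~p3 & (p3 | p2)) -> p2), u
2. ~[]((~p3 & (p3 | p2)) -> p2), u   [~<>-rule on 1 via uRu]
3. ~((~p3 & (p3 | p2)) -> p2), v   [~[]-rule on 2: fresh world v, uRv]
4. ~p3 & (p3 | p2), v   [~->-rule on 3]
5. ~p2, v   [~->-rule on 3]
6. ~p3, v   [&-rule on 4]
7. p3 | p2, v   [&-rule on 4]
8. ~[]((~p3 & (p3 | p2)) -> p2), v   [~<>-rule on 1 via uRv]
9. p2, v   [|-rule on 7 (branches; this branch)]
Accessibility: uRu, uRv, vRv
Branch closes: p2 and ~p2 both at v.
Every branch closes (one shown): valid in T, hence also in S4, S5 (every theorem of T is a theorem of S4 and S5).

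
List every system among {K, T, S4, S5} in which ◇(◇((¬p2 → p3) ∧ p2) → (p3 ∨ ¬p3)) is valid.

T-tableau for the negation ¬◇(◇((¬p2 → p3) ∧ p2) → (p3 ∨ ¬p3)):
1. ¬◇(◇((¬p2 → p3) ∧ p2) → (p3 ∨ ¬p3)), w0
2. ¬(◇((¬p2 → p3) ∧ p2) → (p3 ∨ ¬p3)), w0
3. ◇((¬p2 → p3) ∧ p2), w0
4. ¬(p3 ∨ ¬p3), w0
5. ¬p3, w0
6. p3, w0
Accessibility: w0Rw0
Branch closes: p3 and ¬p3 both at w0.
Every branch closes (one shown): valid in T, hence also in S4, S5 (every theorem of T is a theorem of S4 and S5).
K-tableau for the negation ¬◇(◇((¬p2 → p3) ∧ p2) → (p3 ∨ ¬p3)):
1. ¬◇(◇((¬p2 → p3) ∧ p2) → (p3 ∨ ¬p3)), w0
Complete open branch: countermodel on a K-frame, so not valid in K.

T, S4, S5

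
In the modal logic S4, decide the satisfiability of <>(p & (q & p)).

1. <>(p & (q & p)), w0
2. p & (q & p), w1   [<>-rule on 1: fresh world w1, w0Rw1]
3. p, w1   [&-rule on 2]
4. q & p, w1   [&-rule on 2]
5. q, w1   [&-rule on 4]
Accessibility: w0Rw0, w0Rw1, w1Rw1

Satisfiable (open branch found)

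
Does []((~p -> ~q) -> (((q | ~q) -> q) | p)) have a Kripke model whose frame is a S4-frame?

Yes, satisfiable

1. []((~p -> ~q) -> (((q | ~q) -> q) | p)), w0
2. (~p -> ~q) -> (((q | ~q) -> q) | p), w0
3. ((q | ~q) -> q) | p, w0
4. p, w0
Accessibility: w0Rw0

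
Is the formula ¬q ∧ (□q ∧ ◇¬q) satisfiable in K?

1. ¬q ∧ (□q ∧ ◇¬q), 0
2. ¬q, 0
3. □q ∧ ◇¬q, 0
4. □q, 0
5. ◇¬q, 0
6. ¬q, 1
7. q, 1
Accessibility: 0R1
Branch closes: q and ¬q both at 1.
All branches of the tableau close; one closing branch shown above.

No, unsatisfiable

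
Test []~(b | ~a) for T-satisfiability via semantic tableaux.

Satisfiable

1. []~(b | ~a), w0
2. ~(b | ~a), w0   [[]-rule on 1 via w0Rw0]
3. ~b, w0   [~|-rule on 2]
4. a, w0   [~|-rule on 2]
Accessibility: w0Rw0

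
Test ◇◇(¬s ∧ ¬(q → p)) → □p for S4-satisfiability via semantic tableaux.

1. ◇◇(¬s ∧ ¬(q → p)) → □p, w0
2. □p, w0   [→-rule on 1 (branches; this branch)]
3. p, w0   [□-rule on 2 via w0Rw0]
Accessibility: w0Rw0

Satisfiable (open branch found)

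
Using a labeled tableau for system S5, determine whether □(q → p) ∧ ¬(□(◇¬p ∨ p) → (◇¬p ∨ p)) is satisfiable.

No, unsatisfiable

1. □(q → p) ∧ ¬(□(◇¬p ∨ p) → (◇¬p ∨ p)), 0
2. □(q → p), 0   [∧-rule on 1]
3. ¬(□(◇¬p ∨ p) → (◇¬p ∨ p)), 0   [∧-rule on 1]
4. □(◇¬p ∨ p), 0   [¬→-rule on 3]
5. ¬(◇¬p ∨ p), 0   [¬→-rule on 3]
6. ¬◇¬p, 0   [¬∨-rule on 5]
7. ¬p, 0   [¬∨-rule on 5]
8. q → p, 0   [□-rule on 2 via 0R0]
9. ◇¬p ∨ p, 0   [□-rule on 4 via 0R0]
10. p, 0   [¬◇-rule on 6 via 0R0]
Accessibility: 0R0
Branch closes: p and ¬p both at 0.
(One branch shown.) All branches close.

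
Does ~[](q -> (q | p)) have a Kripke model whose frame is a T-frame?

Unsatisfiable

1. ~[](q -> (q | p)), w0
2. ~(q -> (q | p)), w1   [~[]-rule on 1: fresh world w1, w0Rw1]
3. q, w1   [~->-rule on 2]
4. ~(q | p), w1   [~->-rule on 2]
5. ~q, w1   [~|-rule on 4]
6. ~p, w1   [~|-rule on 4]
Accessibility: w0Rw0, w0Rw1, w1Rw1
Branch closes: q and ~q both at w1.
Every branch closes; the branch above is one of them.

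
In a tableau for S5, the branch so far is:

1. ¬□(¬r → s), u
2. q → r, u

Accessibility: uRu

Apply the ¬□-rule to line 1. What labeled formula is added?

a fresh world v with uRv, and ¬(¬r → s) at v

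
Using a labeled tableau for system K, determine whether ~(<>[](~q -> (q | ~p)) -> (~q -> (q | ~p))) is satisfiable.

Satisfiable

1. ~(<>[](~q -> (q | ~p)) -> (~q -> (q | ~p))), w0
2. <>[](~q -> (q | ~p)), w0
3. ~(~q -> (q | ~p)), w0
4. ~q, w0
5. ~(q | ~p), w0
6. p, w0
7. [](~q -> (q | ~p)), w1
Accessibility: w0Rw1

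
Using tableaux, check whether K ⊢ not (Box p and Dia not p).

Tableau for the negation Box p and Dia not p:
1. Box p and Dia not p, w0
2. Box p, w0
3. Dia not p, w0
4. not p, w1
5. p, w1
Accessibility: w0Rw1
Branch closes: p and not p both at w1.
All branches of the negation close; one closing branch shown above.

Yes, valid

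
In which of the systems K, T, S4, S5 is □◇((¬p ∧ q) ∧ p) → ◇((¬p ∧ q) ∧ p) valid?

K-tableau for the negation ¬(□◇((¬p ∧ q) ∧ p) → ◇((¬p ∧ q) ∧ p)):
1. ¬(□◇((¬p ∧ q) ∧ p) → ◇((¬p ∧ q) ∧ p)), u
2. □◇((¬p ∧ q) ∧ p), u
3. ¬◇((¬p ∧ q) ∧ p), u
Complete open branch: countermodel on a K-frame, so not valid in K.
T-tableau for the negation ¬(□◇((¬p ∧ q) ∧ p) → ◇((¬p ∧ q) ∧ p)):
1. ¬(□◇((¬p ∧ q) ∧ p) → ◇((¬p ∧ q) ∧ p)), u
2. □◇((¬p ∧ q) ∧ p), u
3. ¬◇((¬p ∧ q) ∧ p), u
4. ◇((¬p ∧ q) ∧ p), u
5. ¬((¬p ∧ q) ∧ p), u
6. ¬(¬p ∧ q), u
7. ¬q, u
8. (¬p ∧ q) ∧ p, v
9. ¬p ∧ q, v
10. p, v
11. ¬p, v
12. q, v
Accessibility: uRu, uRv, vRv
Branch closes: p and ¬p both at v.
Every branch closes (one shown): valid in T, hence also in S4, S5 (every theorem of T is a theorem of S4 and S5).

T, S4, S5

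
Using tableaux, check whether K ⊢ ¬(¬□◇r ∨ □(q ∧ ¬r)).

No, not valid

Tableau for the negation ¬□◇r ∨ □(q ∧ ¬r):
1. ¬□◇r ∨ □(q ∧ ¬r), u
2. □(q ∧ ¬r), u
The negation has an open branch (countermodel exists).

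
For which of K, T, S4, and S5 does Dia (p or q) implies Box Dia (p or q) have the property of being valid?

S4-tableau for the negation not (Dia (p or q) implies Box Dia (p or q)):
1. not (Dia (p or q) implies Box Dia (p or q)), u
2. Dia (p or q), u
3. not Box Dia (p or q), u
4. p or q, v
5. q, v
6. not Dia (p or q), w
7. not (p or q), w
8. not p, w
9. not q, w
Accessibility: uRu, uRv, uRw, vRv, wRw
Complete open branch: countermodel on an S4-frame, so not valid in S4, nor in K, T (the same frame is also a K-frame and a T-frame).
S5-tableau for the negation not (Dia (p or q) implies Box Dia (p or q)):
1. not (Dia (p or q) implies Box Dia (p or q)), u
2. Dia (p or q), u
3. not Box Dia (p or q), u
4. p or q, v
5. q, v
6. not Dia (p or q), w
7. not (p or q), u
8. not p, u
9. not q, u
10. not (p or q), v
11. not p, v
12. not q, v
Accessibility: uRu, uRv, uRw, vRu, vRv, vRw, wRu, wRv, wRw
Branch closes: q and not q both at v.
Every branch closes (one shown): valid in S5.

S5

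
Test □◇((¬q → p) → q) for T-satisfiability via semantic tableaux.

Satisfiable

1. □◇((¬q → p) → q), w0
2. ◇((¬q → p) → q), w0
3. (¬q → p) → q, w1
4. ◇((¬q → p) → q), w1
5. q, w1
6. (¬q → p) → q, w2
7. q, w2
Accessibility: w0Rw0, w0Rw1, w1Rw1, w1Rw2, w2Rw2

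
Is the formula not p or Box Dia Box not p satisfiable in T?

Satisfiable (open branch found)

1. not p or Box Dia Box not p, 0
2. Box Dia Box not p, 0
3. Dia Box not p, 0
4. Box not p, 1
5. Dia Box not p, 1
6. not p, 1
7. Box not p, 2
8. not p, 2
Accessibility: 0R0, 0R1, 1R1, 1R2, 2R2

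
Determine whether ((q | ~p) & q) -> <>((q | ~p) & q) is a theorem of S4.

Tableau for the negation ~(((q | ~p) & q) -> <>((q | ~p) & q)):
1. ~(((q | ~p) & q) -> <>((q | ~p) & q)), w0
2. (q | ~p) & q, w0
3. ~<>((q | ~p) & q), w0
4. q | ~p, w0
5. q, w0
6. ~((q | ~p) & q), w0
7. ~p, w0
8. ~(q | ~p), w0
9. ~q, w0
10. p, w0
Accessibility: w0Rw0
Branch closes: q and ~q both at w0.
Every branch of the negation's tableau closes; the branch above is one of them.

Yes, valid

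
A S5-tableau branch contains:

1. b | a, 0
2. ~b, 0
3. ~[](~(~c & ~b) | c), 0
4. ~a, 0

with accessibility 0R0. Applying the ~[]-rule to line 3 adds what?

a fresh world 1 with 0R1, and ~(~(~c & ~b) | c) at 1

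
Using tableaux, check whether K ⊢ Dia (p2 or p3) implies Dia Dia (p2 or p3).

Invalid (countermodel exists)

Tableau for the negation not (Dia (p2 or p3) implies Dia Dia (p2 or p3)):
1. not (Dia (p2 or p3) implies Dia Dia (p2 or p3)), w0
2. Dia (p2 or p3), w0   [neg-implies-rule on 1]
3. not Dia Dia (p2 or p3), w0   [neg-implies-rule on 1]
4. p2 or p3, w1   [Dia-rule on 2: fresh world w1, w0Rw1]
5. not Dia (p2 or p3), w1   [neg-Dia-rule on 3 via w0Rw1]
6. p3, w1   [or-rule on 4 (branches; this branch)]
Accessibility: w0Rw1
The negation has an open branch (countermodel exists).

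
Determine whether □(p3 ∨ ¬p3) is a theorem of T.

Valid in T

Tableau for the negation ¬□(p3 ∨ ¬p3):
1. ¬□(p3 ∨ ¬p3), u
2. ¬(p3 ∨ ¬p3), v
3. ¬p3, v
4. p3, v
Accessibility: uRu, uRv, vRv
Branch closes: p3 and ¬p3 both at v.
All branches of the negation close; one closing branch shown above.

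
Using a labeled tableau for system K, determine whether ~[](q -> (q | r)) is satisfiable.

Unsatisfiable (every branch closes)

1. ~[](q -> (q | r)), w0
2. ~(q -> (q | r)), w1
3. q, w1
4. ~(q | r), w1
5. ~q, w1
6. ~r, w1
Accessibility: w0Rw1
Branch closes: q and ~q both at w1.
(One branch shown.) All branches close.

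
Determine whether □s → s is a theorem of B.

Tableau for the negation ¬(□s → s):
1. ¬(□s → s), u
2. □s, u
3. ¬s, u
4. s, u
Accessibility: uRu
Branch closes: s and ¬s both at u.
All branches of the negation close; one closing branch shown above.

Valid in B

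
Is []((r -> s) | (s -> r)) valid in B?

Tableau for the negation ~[]((r -> s) | (s -> r)):
1. ~[]((r -> s) | (s -> r)), w0
2. ~((r -> s) | (s -> r)), w1   [~[]-rule on 1: fresh world w1, w0Rw1]
3. ~(r -> s), w1   [~|-rule on 2]
4. ~(s -> r), w1   [~|-rule on 2]
5. r, w1   [~->-rule on 3]
6. ~s, w1   [~->-rule on 3]
7. s, w1   [~->-rule on 4]
8. ~r, w1   [~->-rule on 4]
Accessibility: w0Rw0, w0Rw1, w1Rw0, w1Rw1
Branch closes: s and ~s both at w1.
Every branch of the negation's tableau closes; the branch above is one of them.

Valid in B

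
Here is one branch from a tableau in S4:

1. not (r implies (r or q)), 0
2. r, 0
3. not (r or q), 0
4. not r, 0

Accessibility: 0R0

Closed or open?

Both r and not r appear at 0.

Closed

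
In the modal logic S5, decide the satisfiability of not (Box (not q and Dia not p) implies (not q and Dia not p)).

1. not (Box (not q and Dia not p) implies (not q and Dia not p)), u
2. Box (not q and Dia not p), u   [neg-implies-rule on 1]
3. not (not q and Dia not p), u   [neg-implies-rule on 1]
4. not q and Dia not p, u   [Box-rule on 2 via uRu]
5. not q, u   [and-rule on 4]
6. Dia not p, u   [and-rule on 4]
7. not Dia not p, u   [neg-and-rule on 3 (branches; this branch)]
8. p, u   [neg-Dia-rule on 7 via uRu]
9. not p, v   [Dia-rule on 6: fresh world v, uRv]
10. not q and Dia not p, v   [Box-rule on 2 via uRv]
11. not q, v   [and-rule on 10]
12. Dia not p, v   [and-rule on 10]
13. p, v   [neg-Dia-rule on 7 via uRv]
Accessibility: uRu, uRv, vRu, vRv
Branch closes: p and not p both at v.
(One branch shown.) All branches close.

No, unsatisfiable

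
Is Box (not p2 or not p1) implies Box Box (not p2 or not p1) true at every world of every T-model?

Tableau for the negation not (Box (not p2 or not p1) implies Box Box (not p2 or not p1)):
1. not (Box (not p2 or not p1) implies Box Box (not p2 or not p1)), w0
2. Box (not p2 or not p1), w0
3. not Box Box (not p2 or not p1), w0
4. not p2 or not p1, w0
5. not p1, w0
6. not Box (not p2 or not p1), w1
7. not p2 or not p1, w1
8. not p1, w1
9. not (not p2 or not p1), w2
10. p2, w2
11. p1, w2
Accessibility: w0Rw0, w0Rw1, w1Rw1, w1Rw2, w2Rw2
The negation has an open branch (countermodel exists).

No, not valid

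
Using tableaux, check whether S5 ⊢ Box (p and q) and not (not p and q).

Tableau for the negation not (Box (p and q) and not (not p and q)):
1. not (Box (p and q) and not (not p and q)), 0
2. not p and q, 0
3. not p, 0
4. q, 0
Accessibility: 0R0
The negation has an open branch (countermodel exists).

No, not valid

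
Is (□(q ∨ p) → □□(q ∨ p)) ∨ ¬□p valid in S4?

Tableau for the negation ¬((□(q ∨ p) → □□(q ∨ p)) ∨ ¬□p):
1. ¬((□(q ∨ p) → □□(q ∨ p)) ∨ ¬□p), w0
2. ¬(□(q ∨ p) → □□(q ∨ p)), w0
3. □p, w0
4. □(q ∨ p), w0
5. ¬□□(q ∨ p), w0
6. p, w0
7. q ∨ p, w0
8. ¬□(q ∨ p), w1
9. p, w1
10. q ∨ p, w1
11. ¬(q ∨ p), w2
12. ¬q, w2
13. ¬p, w2
14. p, w2
Accessibility: w0Rw0, w0Rw1, w0Rw2, w1Rw1, w1Rw2, w2Rw2
Branch closes: p and ¬p both at w2.
Every branch of the negation's tableau closes; the branch above is one of them.

Yes, valid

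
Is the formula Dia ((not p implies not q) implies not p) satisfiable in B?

1. Dia ((not p implies not q) implies not p), u
2. (not p implies not q) implies not p, v   [Dia-rule on 1: fresh world v, uRv]
3. not p, v   [implies-rule on 2 (branches; this branch)]
Accessibility: uRu, uRv, vRu, vRv

Satisfiable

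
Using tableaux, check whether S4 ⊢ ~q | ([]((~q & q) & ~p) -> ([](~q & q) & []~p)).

Tableau for the negation ~(~q | ([]((~q & q) & ~p) -> ([](~q & q) & []~p))):
1. ~(~q | ([]((~q & q) & ~p) -> ([](~q & q) & []~p))), u
2. q, u
3. ~([]((~q & q) & ~p) -> ([](~q & q) & []~p)), u
4. []((~q & q) & ~p), u
5. ~([](~q & q) & []~p), u
6. (~q & q) & ~p, u
7. ~q & q, u
8. ~p, u
9. ~q, u
Accessibility: uRu
Branch closes: q and ~q both at u.
All branches of the negation close; one closing branch shown above.

Valid in S4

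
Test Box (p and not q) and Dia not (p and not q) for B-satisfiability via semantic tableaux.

1. Box (p and not q) and Dia not (p and not q), 0
2. Box (p and not q), 0
3. Dia not (p and not q), 0
4. p and not q, 0
5. p, 0
6. not q, 0
7. not (p and not q), 1
8. p and not q, 1
9. p, 1
10. not q, 1
11. q, 1
Accessibility: 0R0, 0R1, 1R0, 1R1
Branch closes: q and not q both at 1.
All branches of the tableau close; one closing branch shown above.

Unsatisfiable (every branch closes)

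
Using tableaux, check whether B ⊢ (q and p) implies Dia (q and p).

Tableau for the negation not ((q and p) implies Dia (q and p)):
1. not ((q and p) implies Dia (q and p)), 0
2. q and p, 0   [neg-implies-rule on 1]
3. not Dia (q and p), 0   [neg-implies-rule on 1]
4. q, 0   [and-rule on 2]
5. p, 0   [and-rule on 2]
6. not (q and p), 0   [neg-Dia-rule on 3 via 0R0]
7. not p, 0   [neg-and-rule on 6 (branches; this branch)]
Accessibility: 0R0
Branch closes: p and not p both at 0.
All branches of the negation close; one closing branch shown above.

Yes, valid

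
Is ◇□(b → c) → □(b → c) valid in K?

Invalid (countermodel exists)

Tableau for the negation ¬(◇□(b → c) → □(b → c)):
1. ¬(◇□(b → c) → □(b → c)), w0
2. ◇□(b → c), w0   [¬→-rule on 1]
3. ¬□(b → c), w0   [¬→-rule on 1]
4. □(b → c), w1   [◇-rule on 2: fresh world w1, w0Rw1]
5. ¬(b → c), w2   [¬□-rule on 3: fresh world w2, w0Rw2]
6. b, w2   [¬→-rule on 5]
7. ¬c, w2   [¬→-rule on 5]
Accessibility: w0Rw1, w0Rw2
The negation has an open branch (countermodel exists).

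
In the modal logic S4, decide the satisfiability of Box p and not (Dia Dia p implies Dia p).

Unsatisfiable (every branch closes)

1. Box p and not (Dia Dia p implies Dia p), u
2. Box p, u
3. not (Dia Dia p implies Dia p), u
4. Dia Dia p, u
5. not Dia p, u
6. p, u
7. not p, u
Accessibility: uRu
Branch closes: p and not p both at u.
All branches of the tableau close; one closing branch shown above.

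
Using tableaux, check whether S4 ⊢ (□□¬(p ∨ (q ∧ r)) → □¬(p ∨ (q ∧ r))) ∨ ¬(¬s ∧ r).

Valid in S4

Tableau for the negation ¬((□□¬(p ∨ (q ∧ r)) → □¬(p ∨ (q ∧ r))) ∨ ¬(¬s ∧ r)):
1. ¬((□□¬(p ∨ (q ∧ r)) → □¬(p ∨ (q ∧ r))) ∨ ¬(¬s ∧ r)), w0
2. ¬(□□¬(p ∨ (q ∧ r)) → □¬(p ∨ (q ∧ r))), w0
3. ¬s ∧ r, w0
4. □□¬(p ∨ (q ∧ r)), w0
5. ¬□¬(p ∨ (q ∧ r)), w0
6. ¬s, w0
7. r, w0
8. □¬(p ∨ (q ∧ r)), w0
9. ¬(p ∨ (q ∧ r)), w0
10. ¬p, w0
11. ¬(q ∧ r), w0
12. ¬q, w0
13. p ∨ (q ∧ r), w1
14. □¬(p ∨ (q ∧ r)), w1
15. ¬(p ∨ (q ∧ r)), w1
16. ¬p, w1
17. ¬(q ∧ r), w1
18. q ∧ r, w1
19. q, w1
20. r, w1
21. ¬r, w1
Accessibility: w0Rw0, w0Rw1, w1Rw1
Branch closes: r and ¬r both at w1.
Every branch of the negation's tableau closes; the branch above is one of them.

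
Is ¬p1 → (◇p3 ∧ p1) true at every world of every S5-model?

Tableau for the negation ¬(¬p1 → (◇p3 ∧ p1)):
1. ¬(¬p1 → (◇p3 ∧ p1)), 0
2. ¬p1, 0
3. ¬(◇p3 ∧ p1), 0
Accessibility: 0R0
The negation has an open branch (countermodel exists).

Invalid (countermodel exists)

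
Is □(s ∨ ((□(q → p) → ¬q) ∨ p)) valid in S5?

Valid

Tableau for the negation ¬□(s ∨ ((□(q → p) → ¬q) ∨ p)):
1. ¬□(s ∨ ((□(q → p) → ¬q) ∨ p)), u
2. ¬(s ∨ ((□(q → p) → ¬q) ∨ p)), v
3. ¬s, v
4. ¬((□(q → p) → ¬q) ∨ p), v
5. ¬(□(q → p) → ¬q), v
6. ¬p, v
7. □(q → p), v
8. q, v
9. q → p, u
10. q → p, v
11. p, u
12. p, v
Accessibility: uRu, uRv, vRu, vRv
Branch closes: p and ¬p both at v.
Every branch of the negation's tableau closes; the branch above is one of them.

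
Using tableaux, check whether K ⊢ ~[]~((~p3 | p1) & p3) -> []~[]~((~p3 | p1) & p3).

Tableau for the negation ~(~[]~((~p3 | p1) & p3) -> []~[]~((~p3 | p1) & p3)):
1. ~(~[]~((~p3 | p1) & p3) -> []~[]~((~p3 | p1) & p3)), 0
2. ~[]~((~p3 | p1) & p3), 0   [~->-rule on 1]
3. ~[]~[]~((~p3 | p1) & p3), 0   [~->-rule on 1]
4. (~p3 | p1) & p3, 1   [~[]-rule on 2: fresh world 1, 0R1]
5. ~p3 | p1, 1   [&-rule on 4]
6. p3, 1   [&-rule on 4]
7. p1, 1   [|-rule on 5 (branches; this branch)]
8. []~((~p3 | p1) & p3), 2   [~[]-rule on 3: fresh world 2, 0R2]
Accessibility: 0R1, 0R2
The negation has an open branch (countermodel exists).

Not valid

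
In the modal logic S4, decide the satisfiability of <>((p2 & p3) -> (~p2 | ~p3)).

Satisfiable

1. <>((p2 & p3) -> (~p2 | ~p3)), u
2. (p2 & p3) -> (~p2 | ~p3), v
3. ~p2 | ~p3, v
4. ~p3, v
Accessibility: uRu, uRv, vRv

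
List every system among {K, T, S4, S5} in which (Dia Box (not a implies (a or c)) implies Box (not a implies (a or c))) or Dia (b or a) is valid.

S5

S4-tableau for the negation not ((Dia Box (not a implies (a or c)) implies Box (not a implies (a or c))) or Dia (b or a)):
1. not ((Dia Box (not a implies (a or c)) implies Box (not a implies (a or c))) or Dia (b or a)), u
2. not (Dia Box (not a implies (a or c)) implies Box (not a implies (a or c))), u
3. not Dia (b or a), u
4. Dia Box (not a implies (a or c)), u
5. not Box (not a implies (a or c)), u
6. not (b or a), u
7. not b, u
8. not a, u
9. Box (not a implies (a or c)), v
10. not (b or a), v
11. not b, v
12. not a, v
13. not a implies (a or c), v
14. a or c, v
15. c, v
16. not (not a implies (a or c)), w
17. not a, w
18. not (a or c), w
19. not c, w
20. not (b or a), w
21. not b, w
Accessibility: uRu, uRv, uRw, vRv, wRw
Complete open branch: countermodel on an S4-frame, so not valid in S4, nor in K, T (the same frame is also a K-frame and a T-frame).
S5-tableau for the negation not ((Dia Box (not a implies (a or c)) implies Box (not a implies (a or c))) or Dia (b or a)):
1. not ((Dia Box (not a implies (a or c)) implies Box (not a implies (a or c))) or Dia (b or a)), u
2. not (Dia Box (not a implies (a or c)) implies Box (not a implies (a or c))), u
3. not Dia (b or a), u
4. Dia Box (not a implies (a or c)), u
5. not Box (not a implies (a or c)), u
6. not (b or a), u
7. not b, u
8. not a, u
9. Box (not a implies (a or c)), v
10. not (b or a), v
11. not b, v
12. not a, v
13. not a implies (a or c), u
14. not a implies (a or c), v
15. a or c, u
16. a or c, v
17. c, u
18. c, v
19. not (not a implies (a or c)), w
20. not a, w
21. not (a or c), w
22. not c, w
23. not (b or a), w
24. not b, w
25. not a implies (a or c), w
26. a or c, w
27. c, w
Accessibility: uRu, uRv, uRw, vRu, vRv, vRw, wRu, wRv, wRw
Branch closes: c and not c both at w.
Every branch closes (one shown): valid in S5.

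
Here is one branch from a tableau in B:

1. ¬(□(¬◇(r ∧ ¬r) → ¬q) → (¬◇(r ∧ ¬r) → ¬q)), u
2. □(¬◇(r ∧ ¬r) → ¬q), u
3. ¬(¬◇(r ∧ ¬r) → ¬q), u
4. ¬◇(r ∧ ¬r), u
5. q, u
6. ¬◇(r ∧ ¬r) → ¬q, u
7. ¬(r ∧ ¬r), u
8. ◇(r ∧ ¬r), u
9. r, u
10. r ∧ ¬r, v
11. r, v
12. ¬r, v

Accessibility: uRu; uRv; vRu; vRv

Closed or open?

Both r and ¬r appear at v.

Closed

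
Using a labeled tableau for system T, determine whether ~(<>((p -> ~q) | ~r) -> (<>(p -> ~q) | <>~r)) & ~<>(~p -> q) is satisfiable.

Unsatisfiable (every branch closes)

1. ~(<>((p -> ~q) | ~r) -> (<>(p -> ~q) | <>~r)) & ~<>(~p -> q), w0
2. ~(<>((p -> ~q) | ~r) -> (<>(p -> ~q) | <>~r)), w0   [&-rule on 1]
3. ~<>(~p -> q), w0   [&-rule on 1]
4. <>((p -> ~q) | ~r), w0   [~->-rule on 2]
5. ~(<>(p -> ~q) | <>~r), w0   [~->-rule on 2]
6. ~<>(p -> ~q), w0   [~|-rule on 5]
7. ~<>~r, w0   [~|-rule on 5]
8. ~(~p -> q), w0   [~<>-rule on 3 via w0Rw0]
9. ~p, w0   [~->-rule on 8]
10. ~q, w0   [~->-rule on 8]
11. ~(p -> ~q), w0   [~<>-rule on 6 via w0Rw0]
12. p, w0   [~->-rule on 11]
13. q, w0   [~->-rule on 11]
Accessibility: w0Rw0
Branch closes: p and ~p both at w0.
All branches of the tableau close; one closing branch shown above.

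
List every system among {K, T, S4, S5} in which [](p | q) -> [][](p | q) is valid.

T-tableau for the negation ~([](p | q) -> [][](p | q)):
1. ~([](p | q) -> [][](p | q)), u
2. [](p | q), u
3. ~[][](p | q), u
4. p | q, u
5. q, u
6. ~[](p | q), v
7. p | q, v
8. q, v
9. ~(p | q), w
10. ~p, w
11. ~q, w
Accessibility: uRu, uRv, vRv, vRw, wRw
Complete open branch: countermodel on a T-frame, so not valid in T, nor in K (the same frame is also a K-frame).
S4-tableau for the negation ~([](p | q) -> [][](p | q)):
1. ~([](p | q) -> [][](p | q)), u
2. [](p | q), u
3. ~[][](p | q), u
4. p | q, u
5. q, u
6. ~[](p | q), v
7. p | q, v
8. q, v
9. ~(p | q), w
10. ~p, w
11. ~q, w
12. p | q, w
13. q, w
Accessibility: uRu, uRv, uRw, vRv, vRw, wRw
Branch closes: q and ~q both at w.
Every branch closes (one shown): valid in S4, hence also in S5 (every theorem of S4 is a theorem of S5).

S4, S5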